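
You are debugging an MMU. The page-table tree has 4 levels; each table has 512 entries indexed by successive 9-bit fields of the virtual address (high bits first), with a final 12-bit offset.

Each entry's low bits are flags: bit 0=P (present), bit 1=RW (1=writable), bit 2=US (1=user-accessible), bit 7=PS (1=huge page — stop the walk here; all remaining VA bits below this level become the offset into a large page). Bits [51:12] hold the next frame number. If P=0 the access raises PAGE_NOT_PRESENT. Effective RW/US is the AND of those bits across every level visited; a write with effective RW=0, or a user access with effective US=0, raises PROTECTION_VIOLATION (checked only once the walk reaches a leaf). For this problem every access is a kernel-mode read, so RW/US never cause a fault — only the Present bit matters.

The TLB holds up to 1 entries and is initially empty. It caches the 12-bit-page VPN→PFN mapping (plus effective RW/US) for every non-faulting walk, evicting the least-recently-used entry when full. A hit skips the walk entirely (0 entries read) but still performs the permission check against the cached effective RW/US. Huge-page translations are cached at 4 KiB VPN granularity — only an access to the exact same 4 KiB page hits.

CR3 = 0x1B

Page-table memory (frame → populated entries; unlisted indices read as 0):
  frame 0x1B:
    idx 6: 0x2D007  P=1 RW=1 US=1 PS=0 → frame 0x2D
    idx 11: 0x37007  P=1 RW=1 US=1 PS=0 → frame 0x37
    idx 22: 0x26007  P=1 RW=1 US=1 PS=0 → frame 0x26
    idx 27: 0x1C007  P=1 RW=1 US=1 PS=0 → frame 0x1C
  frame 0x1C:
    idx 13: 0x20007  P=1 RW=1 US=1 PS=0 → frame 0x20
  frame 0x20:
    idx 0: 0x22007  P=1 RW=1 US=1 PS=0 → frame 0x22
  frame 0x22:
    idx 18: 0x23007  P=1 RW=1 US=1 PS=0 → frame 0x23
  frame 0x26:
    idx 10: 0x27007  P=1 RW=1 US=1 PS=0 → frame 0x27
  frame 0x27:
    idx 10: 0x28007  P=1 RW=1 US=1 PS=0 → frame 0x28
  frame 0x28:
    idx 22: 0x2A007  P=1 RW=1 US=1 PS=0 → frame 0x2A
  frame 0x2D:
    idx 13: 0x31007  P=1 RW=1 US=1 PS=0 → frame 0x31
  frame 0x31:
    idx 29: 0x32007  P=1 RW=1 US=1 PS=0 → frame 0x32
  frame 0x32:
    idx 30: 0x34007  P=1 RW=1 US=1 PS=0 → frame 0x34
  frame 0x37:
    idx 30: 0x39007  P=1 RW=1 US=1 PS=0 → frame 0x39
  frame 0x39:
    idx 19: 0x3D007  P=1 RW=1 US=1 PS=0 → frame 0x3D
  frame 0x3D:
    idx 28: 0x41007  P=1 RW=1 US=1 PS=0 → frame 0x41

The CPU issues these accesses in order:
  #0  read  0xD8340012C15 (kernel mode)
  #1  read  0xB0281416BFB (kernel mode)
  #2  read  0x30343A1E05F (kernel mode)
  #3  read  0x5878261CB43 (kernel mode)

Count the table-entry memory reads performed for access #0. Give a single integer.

Walk each access:
#0 VA=0xD8340012C15 (r,kernel):
  L0 @0x1B[27] → 0x1C007  P=1,RW=1,US=1,PS=0
  L1 @0x1C[13] → 0x20007  P=1,RW=1,US=1,PS=0
  L2 @0x20[0] → 0x22007  P=1,RW=1,US=1,PS=0
  L3 @0x22[18] → 0x23007  P=1,RW=1,US=1,PS=0
  ⇒ phys 0x23C15  [4 reads]
#1 VA=0xB0281416BFB (r,kernel):
  L0 @0x1B[22] → 0x26007  P=1,RW=1,US=1,PS=0
  L1 @0x26[10] → 0x27007  P=1,RW=1,US=1,PS=0
  L2 @0x27[10] → 0x28007  P=1,RW=1,US=1,PS=0
  L3 @0x28[22] → 0x2A007  P=1,RW=1,US=1,PS=0
  ⇒ phys 0x2ABFB  [4 reads]
#2 VA=0x30343A1E05F (r,kernel):
  L0 @0x1B[6] → 0x2D007  P=1,RW=1,US=1,PS=0
  L1 @0x2D[13] → 0x31007  P=1,RW=1,US=1,PS=0
  L2 @0x31[29] → 0x32007  P=1,RW=1,US=1,PS=0
  L3 @0x32[30] → 0x34007  P=1,RW=1,US=1,PS=0
  ⇒ phys 0x3405F  [4 reads]
#3 VA=0x5878261CB43 (r,kernel):
  L0 @0x1B[11] → 0x37007  P=1,RW=1,US=1,PS=0
  L1 @0x37[30] → 0x39007  P=1,RW=1,US=1,PS=0
  L2 @0x39[19] → 0x3D007  P=1,RW=1,US=1,PS=0
  L3 @0x3D[28] → 0x41007  P=1,RW=1,US=1,PS=0
  ⇒ phys 0x41B43  [4 reads]

Entries read for #0: 4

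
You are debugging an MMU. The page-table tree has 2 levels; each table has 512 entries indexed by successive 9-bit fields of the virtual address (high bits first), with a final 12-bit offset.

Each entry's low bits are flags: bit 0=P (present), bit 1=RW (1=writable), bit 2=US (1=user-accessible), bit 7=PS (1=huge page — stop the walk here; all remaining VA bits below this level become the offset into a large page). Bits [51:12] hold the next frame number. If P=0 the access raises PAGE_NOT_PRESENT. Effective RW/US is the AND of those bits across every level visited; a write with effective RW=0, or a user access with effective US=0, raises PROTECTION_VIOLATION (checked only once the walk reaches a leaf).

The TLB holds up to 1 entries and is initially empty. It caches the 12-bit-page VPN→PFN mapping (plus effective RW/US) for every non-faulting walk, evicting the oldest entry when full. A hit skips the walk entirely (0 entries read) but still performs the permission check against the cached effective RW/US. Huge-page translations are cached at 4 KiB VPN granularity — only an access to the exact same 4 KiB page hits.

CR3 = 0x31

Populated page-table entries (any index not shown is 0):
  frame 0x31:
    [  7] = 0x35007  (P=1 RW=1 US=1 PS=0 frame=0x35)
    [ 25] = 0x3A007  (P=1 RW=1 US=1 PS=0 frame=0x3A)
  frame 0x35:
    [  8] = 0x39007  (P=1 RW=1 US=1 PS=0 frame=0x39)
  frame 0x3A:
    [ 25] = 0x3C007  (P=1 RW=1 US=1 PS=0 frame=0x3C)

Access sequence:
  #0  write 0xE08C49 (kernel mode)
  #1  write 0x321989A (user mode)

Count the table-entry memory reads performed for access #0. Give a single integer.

Trace:
#0 VA=0xE08C49 (w,kernel):
  L0: frame=0x31 idx=7 entry=0x35007 [P=1 RW=1 US=1 PS=0]
  L1: frame=0x35 idx=8 entry=0x39007 [P=1 RW=1 US=1 PS=0]
  ⇒ phys 0x39C49  [2 reads]
#1 VA=0x321989A (w,user):
  L0: frame=0x31 idx=25 entry=0x3A007 [P=1 RW=1 US=1 PS=0]
  L1: frame=0x3A idx=25 entry=0x3C007 [P=1 RW=1 US=1 PS=0]
  ⇒ phys 0x3C89A  [2 reads]

Entries read for #0: 2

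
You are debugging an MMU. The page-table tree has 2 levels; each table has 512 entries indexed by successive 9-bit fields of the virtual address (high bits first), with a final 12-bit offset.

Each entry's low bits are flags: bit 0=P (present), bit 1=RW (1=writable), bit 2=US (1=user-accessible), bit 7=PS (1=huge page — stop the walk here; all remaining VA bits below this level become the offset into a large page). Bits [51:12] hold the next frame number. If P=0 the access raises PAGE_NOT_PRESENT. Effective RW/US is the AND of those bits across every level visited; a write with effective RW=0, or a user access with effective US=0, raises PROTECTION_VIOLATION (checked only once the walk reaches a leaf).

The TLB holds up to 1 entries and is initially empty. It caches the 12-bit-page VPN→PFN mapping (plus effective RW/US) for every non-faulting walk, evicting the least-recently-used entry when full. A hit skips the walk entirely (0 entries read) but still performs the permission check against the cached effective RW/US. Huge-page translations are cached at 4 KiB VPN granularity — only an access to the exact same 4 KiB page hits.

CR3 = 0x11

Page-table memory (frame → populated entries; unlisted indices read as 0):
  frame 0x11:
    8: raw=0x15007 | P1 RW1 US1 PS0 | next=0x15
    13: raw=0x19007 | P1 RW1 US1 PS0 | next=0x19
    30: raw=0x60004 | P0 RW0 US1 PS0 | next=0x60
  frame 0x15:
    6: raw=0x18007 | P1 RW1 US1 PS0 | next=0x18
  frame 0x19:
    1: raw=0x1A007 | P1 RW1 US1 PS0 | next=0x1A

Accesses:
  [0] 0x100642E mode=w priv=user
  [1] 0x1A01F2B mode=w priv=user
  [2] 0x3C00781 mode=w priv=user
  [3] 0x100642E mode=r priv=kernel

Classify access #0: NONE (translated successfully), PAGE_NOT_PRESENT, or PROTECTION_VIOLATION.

Walk each access:
#0 VA=0x100642E (w,user):
  lvl0: tbl 0x11, slot 8 ⇒ 0x15007 (P1/RW1/US1/PS0)
  lvl1: tbl 0x15, slot 6 ⇒ 0x18007 (P1/RW1/US1/PS0)
  → PA=0x1842E  (2 entries read)
#1 VA=0x1A01F2B (w,user):
  lvl0: tbl 0x11, slot 13 ⇒ 0x19007 (P1/RW1/US1/PS0)
  lvl1: tbl 0x19, slot 1 ⇒ 0x1A007 (P1/RW1/US1/PS0)
  → PA=0x1AF2B  (2 entries read)
#2 VA=0x3C00781 (w,user):
  lvl0: tbl 0x11, slot 30 ⇒ 0x60004 (P0/RW0/US1/PS0)
  ✗ PAGE_NOT_PRESENT  [1 reads]
#3 VA=0x100642E (r,kernel):
  lvl0: tbl 0x11, slot 8 ⇒ 0x15007 (P1/RW1/US1/PS0)
  lvl1: tbl 0x15, slot 6 ⇒ 0x18007 (P1/RW1/US1/PS0)
  → PA=0x1842E  (2 entries read)

Access #0 fault: NONE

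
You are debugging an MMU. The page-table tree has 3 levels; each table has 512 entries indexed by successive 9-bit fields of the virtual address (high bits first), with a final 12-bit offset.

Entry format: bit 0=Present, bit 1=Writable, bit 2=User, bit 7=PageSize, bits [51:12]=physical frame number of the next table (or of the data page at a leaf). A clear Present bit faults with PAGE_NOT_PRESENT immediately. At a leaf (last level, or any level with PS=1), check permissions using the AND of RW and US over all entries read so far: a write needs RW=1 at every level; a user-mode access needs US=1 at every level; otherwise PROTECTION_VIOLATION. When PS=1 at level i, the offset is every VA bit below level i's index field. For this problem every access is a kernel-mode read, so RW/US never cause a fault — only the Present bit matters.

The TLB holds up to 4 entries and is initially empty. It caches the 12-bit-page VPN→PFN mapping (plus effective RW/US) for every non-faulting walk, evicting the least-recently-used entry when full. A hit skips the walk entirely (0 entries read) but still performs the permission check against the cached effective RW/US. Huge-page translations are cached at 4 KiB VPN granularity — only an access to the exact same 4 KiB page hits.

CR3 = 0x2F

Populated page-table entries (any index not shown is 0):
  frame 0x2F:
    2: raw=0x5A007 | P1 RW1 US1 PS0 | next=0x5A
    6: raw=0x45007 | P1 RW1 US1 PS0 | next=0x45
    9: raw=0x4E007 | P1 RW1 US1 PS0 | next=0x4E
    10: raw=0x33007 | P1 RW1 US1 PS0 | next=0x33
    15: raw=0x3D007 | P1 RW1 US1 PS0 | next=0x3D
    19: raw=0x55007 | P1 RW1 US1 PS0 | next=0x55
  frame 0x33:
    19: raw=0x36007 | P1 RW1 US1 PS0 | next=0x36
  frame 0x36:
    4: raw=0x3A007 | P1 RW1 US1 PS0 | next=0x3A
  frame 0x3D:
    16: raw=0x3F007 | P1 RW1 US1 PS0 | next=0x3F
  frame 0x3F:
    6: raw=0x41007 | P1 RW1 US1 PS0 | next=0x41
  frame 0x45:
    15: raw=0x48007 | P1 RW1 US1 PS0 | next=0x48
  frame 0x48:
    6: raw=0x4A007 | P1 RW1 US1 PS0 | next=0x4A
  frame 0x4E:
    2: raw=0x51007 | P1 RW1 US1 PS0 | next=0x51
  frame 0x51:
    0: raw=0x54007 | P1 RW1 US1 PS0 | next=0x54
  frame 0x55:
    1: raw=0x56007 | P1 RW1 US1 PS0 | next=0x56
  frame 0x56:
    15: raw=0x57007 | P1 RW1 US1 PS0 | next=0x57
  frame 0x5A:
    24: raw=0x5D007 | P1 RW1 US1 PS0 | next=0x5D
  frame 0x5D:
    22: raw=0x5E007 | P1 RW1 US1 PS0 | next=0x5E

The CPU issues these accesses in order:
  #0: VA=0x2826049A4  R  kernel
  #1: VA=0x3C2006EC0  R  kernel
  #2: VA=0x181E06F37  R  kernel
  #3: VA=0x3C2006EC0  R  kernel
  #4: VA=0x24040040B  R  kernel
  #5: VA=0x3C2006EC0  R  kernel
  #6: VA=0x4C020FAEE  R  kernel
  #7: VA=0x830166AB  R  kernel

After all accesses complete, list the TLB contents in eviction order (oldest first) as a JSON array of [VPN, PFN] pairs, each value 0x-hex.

Per-access translation:
#0 VA=0x2826049A4 (r,kernel):
  lvl0: tbl 0x2F, slot 10 ⇒ 0x33007 (P1/RW1/US1/PS0)
  lvl1: tbl 0x33, slot 19 ⇒ 0x36007 (P1/RW1/US1/PS0)
  lvl2: tbl 0x36, slot 4 ⇒ 0x3A007 (P1/RW1/US1/PS0)
  ⇒ phys 0x3A9A4  [3 reads]
#1 VA=0x3C2006EC0 (r,kernel):
  lvl0: tbl 0x2F, slot 15 ⇒ 0x3D007 (P1/RW1/US1/PS0)
  lvl1: tbl 0x3D, slot 16 ⇒ 0x3F007 (P1/RW1/US1/PS0)
  lvl2: tbl 0x3F, slot 6 ⇒ 0x41007 (P1/RW1/US1/PS0)
  ⇒ phys 0x41EC0  [3 reads]
#2 VA=0x181E06F37 (r,kernel):
  lvl0: tbl 0x2F, slot 6 ⇒ 0x45007 (P1/RW1/US1/PS0)
  lvl1: tbl 0x45, slot 15 ⇒ 0x48007 (P1/RW1/US1/PS0)
  lvl2: tbl 0x48, slot 6 ⇒ 0x4A007 (P1/RW1/US1/PS0)
  ⇒ phys 0x4AF37  [3 reads]
#3 VA=0x3C2006EC0 (r,kernel):
  TLB hit vpn=0x3C2006 → PA=0x41EC0
#4 VA=0x24040040B (r,kernel):
  lvl0: tbl 0x2F, slot 9 ⇒ 0x4E007 (P1/RW1/US1/PS0)
  lvl1: tbl 0x4E, slot 2 ⇒ 0x51007 (P1/RW1/US1/PS0)
  lvl2: tbl 0x51, slot 0 ⇒ 0x54007 (P1/RW1/US1/PS0)
  ⇒ phys 0x5440B  [3 reads]
#5 VA=0x3C2006EC0 (r,kernel):
  TLB hit vpn=0x3C2006 → PA=0x41EC0
#6 VA=0x4C020FAEE (r,kernel):
  lvl0: tbl 0x2F, slot 19 ⇒ 0x55007 (P1/RW1/US1/PS0)
  lvl1: tbl 0x55, slot 1 ⇒ 0x56007 (P1/RW1/US1/PS0)
  lvl2: tbl 0x56, slot 15 ⇒ 0x57007 (P1/RW1/US1/PS0)
  ⇒ phys 0x57AEE  [3 reads]
#7 VA=0x830166AB (r,kernel):
  lvl0: tbl 0x2F, slot 2 ⇒ 0x5A007 (P1/RW1/US1/PS0)
  lvl1: tbl 0x5A, slot 24 ⇒ 0x5D007 (P1/RW1/US1/PS0)
  lvl2: tbl 0x5D, slot 22 ⇒ 0x5E007 (P1/RW1/US1/PS0)
  ⇒ phys 0x5E6AB  [3 reads]

TLB: [["0x240400", "0x54"], ["0x3C2006", "0x41"], ["0x4C020F", "0x57"], ["0x83016", "0x5E"]]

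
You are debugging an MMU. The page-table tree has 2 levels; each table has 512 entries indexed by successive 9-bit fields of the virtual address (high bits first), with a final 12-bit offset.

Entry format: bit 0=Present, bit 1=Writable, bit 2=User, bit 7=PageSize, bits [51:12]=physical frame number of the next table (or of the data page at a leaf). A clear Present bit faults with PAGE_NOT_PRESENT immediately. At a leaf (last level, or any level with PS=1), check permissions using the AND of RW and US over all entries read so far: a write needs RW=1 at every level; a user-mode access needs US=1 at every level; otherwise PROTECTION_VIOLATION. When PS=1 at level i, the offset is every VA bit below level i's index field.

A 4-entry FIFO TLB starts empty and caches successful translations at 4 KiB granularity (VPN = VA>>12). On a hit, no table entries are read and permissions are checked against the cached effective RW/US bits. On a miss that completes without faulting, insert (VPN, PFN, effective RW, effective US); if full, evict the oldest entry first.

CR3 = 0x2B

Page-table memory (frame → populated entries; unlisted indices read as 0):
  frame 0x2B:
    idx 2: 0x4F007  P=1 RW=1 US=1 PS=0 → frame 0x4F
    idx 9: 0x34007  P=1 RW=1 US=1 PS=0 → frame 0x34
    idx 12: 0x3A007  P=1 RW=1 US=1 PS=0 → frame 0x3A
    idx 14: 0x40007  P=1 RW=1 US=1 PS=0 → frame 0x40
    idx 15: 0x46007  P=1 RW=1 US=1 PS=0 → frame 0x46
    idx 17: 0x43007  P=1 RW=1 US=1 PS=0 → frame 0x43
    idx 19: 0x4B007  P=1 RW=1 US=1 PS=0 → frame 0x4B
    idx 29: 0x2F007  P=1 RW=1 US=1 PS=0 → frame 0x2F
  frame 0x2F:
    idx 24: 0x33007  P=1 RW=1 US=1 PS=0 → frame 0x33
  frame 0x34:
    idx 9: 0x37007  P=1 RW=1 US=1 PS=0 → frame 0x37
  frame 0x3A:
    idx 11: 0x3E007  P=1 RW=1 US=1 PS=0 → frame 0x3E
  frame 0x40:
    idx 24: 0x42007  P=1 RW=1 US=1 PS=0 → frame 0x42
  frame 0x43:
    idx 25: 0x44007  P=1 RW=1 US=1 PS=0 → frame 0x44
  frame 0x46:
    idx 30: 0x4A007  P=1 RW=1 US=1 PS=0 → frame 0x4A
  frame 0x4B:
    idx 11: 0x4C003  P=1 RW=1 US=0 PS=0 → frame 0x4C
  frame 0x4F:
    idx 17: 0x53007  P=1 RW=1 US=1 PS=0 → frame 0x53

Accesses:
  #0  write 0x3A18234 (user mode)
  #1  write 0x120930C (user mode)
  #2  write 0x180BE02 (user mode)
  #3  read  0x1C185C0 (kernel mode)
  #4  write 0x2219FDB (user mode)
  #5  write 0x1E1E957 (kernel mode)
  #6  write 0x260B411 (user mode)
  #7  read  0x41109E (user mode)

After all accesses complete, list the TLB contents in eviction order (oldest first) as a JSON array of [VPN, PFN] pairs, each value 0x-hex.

Per-access translation:
#0 VA=0x3A18234 (w,user):
  lvl0: tbl 0x2B, slot 29 ⇒ 0x2F007 (P1/RW1/US1/PS0)
  lvl1: tbl 0x2F, slot 24 ⇒ 0x33007 (P1/RW1/US1/PS0)
  ✓ 0x33234  — 2 lookups
#1 VA=0x120930C (w,user):
  lvl0: tbl 0x2B, slot 9 ⇒ 0x34007 (P1/RW1/US1/PS0)
  lvl1: tbl 0x34, slot 9 ⇒ 0x37007 (P1/RW1/US1/PS0)
  ✓ 0x3730C  — 2 lookups
#2 VA=0x180BE02 (w,user):
  lvl0: tbl 0x2B, slot 12 ⇒ 0x3A007 (P1/RW1/US1/PS0)
  lvl1: tbl 0x3A, slot 11 ⇒ 0x3E007 (P1/RW1/US1/PS0)
  ✓ 0x3EE02  — 2 lookups
#3 VA=0x1C185C0 (r,kernel):
  lvl0: tbl 0x2B, slot 14 ⇒ 0x40007 (P1/RW1/US1/PS0)
  lvl1: tbl 0x40, slot 24 ⇒ 0x42007 (P1/RW1/US1/PS0)
  ✓ 0x425C0  — 2 lookups
#4 VA=0x2219FDB (w,user):
  lvl0: tbl 0x2B, slot 17 ⇒ 0x43007 (P1/RW1/US1/PS0)
  lvl1: tbl 0x43, slot 25 ⇒ 0x44007 (P1/RW1/US1/PS0)
  ✓ 0x44FDB  — 2 lookups
#5 VA=0x1E1E957 (w,kernel):
  lvl0: tbl 0x2B, slot 15 ⇒ 0x46007 (P1/RW1/US1/PS0)
  lvl1: tbl 0x46, slot 30 ⇒ 0x4A007 (P1/RW1/US1/PS0)
  ✓ 0x4A957  — 2 lookups
#6 VA=0x260B411 (w,user):
  lvl0: tbl 0x2B, slot 19 ⇒ 0x4B007 (P1/RW1/US1/PS0)
  lvl1: tbl 0x4B, slot 11 ⇒ 0x4C003 (P1/RW1/US0/PS0)
  ✗ PROTECTION_VIOLATION  [2 reads]
#7 VA=0x41109E (r,user):
  lvl0: tbl 0x2B, slot 2 ⇒ 0x4F007 (P1/RW1/US1/PS0)
  lvl1: tbl 0x4F, slot 17 ⇒ 0x53007 (P1/RW1/US1/PS0)
  ✓ 0x5309E  — 2 lookups

TLB: [["0x1C18", "0x42"], ["0x2219", "0x44"], ["0x1E1E", "0x4A"], ["0x411", "0x53"]]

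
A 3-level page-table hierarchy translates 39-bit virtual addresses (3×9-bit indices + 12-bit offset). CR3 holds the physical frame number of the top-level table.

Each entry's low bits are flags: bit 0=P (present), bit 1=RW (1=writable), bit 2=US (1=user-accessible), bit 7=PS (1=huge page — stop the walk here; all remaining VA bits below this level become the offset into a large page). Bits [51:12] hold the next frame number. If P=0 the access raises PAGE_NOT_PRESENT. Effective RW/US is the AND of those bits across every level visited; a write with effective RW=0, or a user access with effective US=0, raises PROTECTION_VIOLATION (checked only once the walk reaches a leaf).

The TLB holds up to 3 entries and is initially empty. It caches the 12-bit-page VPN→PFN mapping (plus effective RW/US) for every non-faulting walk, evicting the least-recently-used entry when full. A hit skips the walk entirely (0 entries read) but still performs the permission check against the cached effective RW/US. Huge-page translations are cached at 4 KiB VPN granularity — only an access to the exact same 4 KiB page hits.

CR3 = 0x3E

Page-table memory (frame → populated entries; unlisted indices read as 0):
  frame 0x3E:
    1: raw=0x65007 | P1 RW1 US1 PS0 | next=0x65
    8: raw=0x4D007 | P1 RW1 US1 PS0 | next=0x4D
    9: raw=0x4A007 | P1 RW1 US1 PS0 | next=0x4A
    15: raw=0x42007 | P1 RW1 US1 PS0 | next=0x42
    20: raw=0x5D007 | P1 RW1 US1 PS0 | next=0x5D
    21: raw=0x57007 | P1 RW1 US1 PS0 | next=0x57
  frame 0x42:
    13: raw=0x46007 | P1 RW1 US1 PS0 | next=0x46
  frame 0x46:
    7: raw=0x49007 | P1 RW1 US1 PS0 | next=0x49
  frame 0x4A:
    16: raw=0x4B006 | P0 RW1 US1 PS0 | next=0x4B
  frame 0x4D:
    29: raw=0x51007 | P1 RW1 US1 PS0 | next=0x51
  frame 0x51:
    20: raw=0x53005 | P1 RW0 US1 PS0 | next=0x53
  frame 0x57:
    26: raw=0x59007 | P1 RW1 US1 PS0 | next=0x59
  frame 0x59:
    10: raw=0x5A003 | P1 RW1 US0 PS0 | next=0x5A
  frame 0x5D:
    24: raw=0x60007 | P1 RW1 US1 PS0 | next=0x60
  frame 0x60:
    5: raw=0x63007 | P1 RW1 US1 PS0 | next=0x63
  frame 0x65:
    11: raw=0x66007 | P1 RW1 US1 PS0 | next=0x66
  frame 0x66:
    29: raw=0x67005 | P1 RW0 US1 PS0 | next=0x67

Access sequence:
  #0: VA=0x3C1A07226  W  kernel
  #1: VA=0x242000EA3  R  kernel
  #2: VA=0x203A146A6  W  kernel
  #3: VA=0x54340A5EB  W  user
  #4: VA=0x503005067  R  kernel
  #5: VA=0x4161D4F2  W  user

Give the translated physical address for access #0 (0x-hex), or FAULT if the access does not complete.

Walk each access:
#0 VA=0x3C1A07226 (w,kernel):
  lvl0: tbl 0x3E, slot 15 ⇒ 0x42007 (P1/RW1/US1/PS0)
  lvl1: tbl 0x42, slot 13 ⇒ 0x46007 (P1/RW1/US1/PS0)
  lvl2: tbl 0x46, slot 7 ⇒ 0x49007 (P1/RW1/US1/PS0)
  → PA=0x49226  (3 entries read)
#1 VA=0x242000EA3 (r,kernel):
  lvl0: tbl 0x3E, slot 9 ⇒ 0x4A007 (P1/RW1/US1/PS0)
  lvl1: tbl 0x4A, slot 16 ⇒ 0x4B006 (P0/RW1/US1/PS0)
  → PAGE_NOT_PRESENT  (2 entries read)
#2 VA=0x203A146A6 (w,kernel):
  lvl0: tbl 0x3E, slot 8 ⇒ 0x4D007 (P1/RW1/US1/PS0)
  lvl1: tbl 0x4D, slot 29 ⇒ 0x51007 (P1/RW1/US1/PS0)
  lvl2: tbl 0x51, slot 20 ⇒ 0x53005 (P1/RW0/US1/PS0)
  → PROTECTION_VIOLATION  (3 entries read)
#3 VA=0x54340A5EB (w,user):
  lvl0: tbl 0x3E, slot 21 ⇒ 0x57007 (P1/RW1/US1/PS0)
  lvl1: tbl 0x57, slot 26 ⇒ 0x59007 (P1/RW1/US1/PS0)
  lvl2: tbl 0x59, slot 10 ⇒ 0x5A003 (P1/RW1/US0/PS0)
  → PROTECTION_VIOLATION  (3 entries read)
#4 VA=0x503005067 (r,kernel):
  lvl0: tbl 0x3E, slot 20 ⇒ 0x5D007 (P1/RW1/US1/PS0)
  lvl1: tbl 0x5D, slot 24 ⇒ 0x60007 (P1/RW1/US1/PS0)
  lvl2: tbl 0x60, slot 5 ⇒ 0x63007 (P1/RW1/US1/PS0)
  → PA=0x63067  (3 entries read)
#5 VA=0x4161D4F2 (w,user):
  lvl0: tbl 0x3E, slot 1 ⇒ 0x65007 (P1/RW1/US1/PS0)
  lvl1: tbl 0x65, slot 11 ⇒ 0x66007 (P1/RW1/US1/PS0)
  lvl2: tbl 0x66, slot 29 ⇒ 0x67005 (P1/RW0/US1/PS0)
  → PROTECTION_VIOLATION  (3 entries read)

Access #0 PA: 0x49226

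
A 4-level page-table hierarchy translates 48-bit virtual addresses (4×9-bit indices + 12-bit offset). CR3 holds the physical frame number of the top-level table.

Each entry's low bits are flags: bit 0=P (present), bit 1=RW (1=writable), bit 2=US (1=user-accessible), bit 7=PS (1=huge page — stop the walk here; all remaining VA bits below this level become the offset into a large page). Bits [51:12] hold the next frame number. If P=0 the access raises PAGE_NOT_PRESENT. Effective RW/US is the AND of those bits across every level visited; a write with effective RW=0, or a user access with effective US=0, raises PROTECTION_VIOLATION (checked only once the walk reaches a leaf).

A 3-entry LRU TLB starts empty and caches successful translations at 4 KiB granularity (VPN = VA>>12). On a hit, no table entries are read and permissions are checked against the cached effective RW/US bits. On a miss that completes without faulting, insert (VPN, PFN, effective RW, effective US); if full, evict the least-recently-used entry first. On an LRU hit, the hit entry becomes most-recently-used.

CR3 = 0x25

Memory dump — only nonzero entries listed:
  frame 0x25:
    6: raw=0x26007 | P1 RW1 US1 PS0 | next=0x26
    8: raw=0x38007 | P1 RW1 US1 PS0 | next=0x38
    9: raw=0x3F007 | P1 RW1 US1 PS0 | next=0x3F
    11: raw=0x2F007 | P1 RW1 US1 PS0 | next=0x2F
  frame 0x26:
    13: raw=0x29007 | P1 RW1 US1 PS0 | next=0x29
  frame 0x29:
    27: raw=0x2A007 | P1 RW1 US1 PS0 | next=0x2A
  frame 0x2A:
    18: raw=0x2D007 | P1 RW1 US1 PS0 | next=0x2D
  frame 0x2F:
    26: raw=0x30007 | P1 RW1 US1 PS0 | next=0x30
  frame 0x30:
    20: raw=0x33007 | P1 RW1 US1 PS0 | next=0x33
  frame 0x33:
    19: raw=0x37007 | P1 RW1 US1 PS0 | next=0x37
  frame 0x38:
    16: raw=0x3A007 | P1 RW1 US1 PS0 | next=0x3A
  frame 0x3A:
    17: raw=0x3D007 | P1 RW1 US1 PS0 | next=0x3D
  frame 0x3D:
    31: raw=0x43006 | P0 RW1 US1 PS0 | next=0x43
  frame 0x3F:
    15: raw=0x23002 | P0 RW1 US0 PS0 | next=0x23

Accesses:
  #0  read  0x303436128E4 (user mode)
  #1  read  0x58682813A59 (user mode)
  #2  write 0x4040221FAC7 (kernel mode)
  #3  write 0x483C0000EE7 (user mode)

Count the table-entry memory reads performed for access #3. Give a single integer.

Per-access translation:
#0 VA=0x303436128E4 (r,user):
  [0] read 0x25 idx=6: raw=0x26007 flags P=1 W=1 U=1 S=0
  [1] read 0x26 idx=13: raw=0x29007 flags P=1 W=1 U=1 S=0
  [2] read 0x29 idx=27: raw=0x2A007 flags P=1 W=1 U=1 S=0
  [3] read 0x2A idx=18: raw=0x2D007 flags P=1 W=1 U=1 S=0
  ⇒ phys 0x2D8E4  [4 reads]
#1 VA=0x58682813A59 (r,user):
  [0] read 0x25 idx=11: raw=0x2F007 flags P=1 W=1 U=1 S=0
  [1] read 0x2F idx=26: raw=0x30007 flags P=1 W=1 U=1 S=0
  [2] read 0x30 idx=20: raw=0x33007 flags P=1 W=1 U=1 S=0
  [3] read 0x33 idx=19: raw=0x37007 flags P=1 W=1 U=1 S=0
  ⇒ phys 0x37A59  [4 reads]
#2 VA=0x4040221FAC7 (w,kernel):
  [0] read 0x25 idx=8: raw=0x38007 flags P=1 W=1 U=1 S=0
  [1] read 0x38 idx=16: raw=0x3A007 flags P=1 W=1 U=1 S=0
  [2] read 0x3A idx=17: raw=0x3D007 flags P=1 W=1 U=1 S=0
  [3] read 0x3D idx=31: raw=0x43006 flags P=0 W=1 U=1 S=0
  ✗ PAGE_NOT_PRESENT  [4 reads]
#3 VA=0x483C0000EE7 (w,user):
  [0] read 0x25 idx=9: raw=0x3F007 flags P=1 W=1 U=1 S=0
  [1] read 0x3F idx=15: raw=0x23002 flags P=0 W=1 U=0 S=0
  ✗ PAGE_NOT_PRESENT  [2 reads]

Entries read for #3: 2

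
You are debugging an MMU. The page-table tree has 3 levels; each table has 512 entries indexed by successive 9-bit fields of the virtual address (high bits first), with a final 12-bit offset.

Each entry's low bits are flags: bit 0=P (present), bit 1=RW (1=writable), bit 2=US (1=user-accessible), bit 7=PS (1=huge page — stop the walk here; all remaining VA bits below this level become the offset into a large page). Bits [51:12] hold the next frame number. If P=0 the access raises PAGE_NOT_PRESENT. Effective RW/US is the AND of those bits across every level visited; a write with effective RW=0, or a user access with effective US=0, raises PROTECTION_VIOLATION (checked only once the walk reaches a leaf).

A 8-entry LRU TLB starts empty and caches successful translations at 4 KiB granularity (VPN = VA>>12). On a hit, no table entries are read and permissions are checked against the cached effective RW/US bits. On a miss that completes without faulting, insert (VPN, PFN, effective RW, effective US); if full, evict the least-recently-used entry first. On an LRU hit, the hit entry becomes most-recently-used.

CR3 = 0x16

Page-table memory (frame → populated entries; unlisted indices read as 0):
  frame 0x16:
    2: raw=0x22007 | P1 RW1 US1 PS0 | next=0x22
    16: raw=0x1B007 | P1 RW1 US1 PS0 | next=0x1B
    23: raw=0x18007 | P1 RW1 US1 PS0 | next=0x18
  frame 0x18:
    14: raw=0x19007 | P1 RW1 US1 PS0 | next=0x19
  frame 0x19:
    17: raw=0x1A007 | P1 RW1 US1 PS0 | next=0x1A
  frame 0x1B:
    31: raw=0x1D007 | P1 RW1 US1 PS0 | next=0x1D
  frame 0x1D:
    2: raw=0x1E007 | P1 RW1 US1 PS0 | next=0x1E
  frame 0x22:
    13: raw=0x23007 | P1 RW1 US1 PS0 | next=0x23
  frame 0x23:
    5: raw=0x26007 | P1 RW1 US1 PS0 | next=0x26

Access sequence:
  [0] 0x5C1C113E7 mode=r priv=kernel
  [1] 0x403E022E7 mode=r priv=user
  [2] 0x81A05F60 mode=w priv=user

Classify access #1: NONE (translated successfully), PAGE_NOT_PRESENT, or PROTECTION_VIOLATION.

Walk each access:
#0 VA=0x5C1C113E7 (r,kernel):
  [0] read 0x16 idx=23: raw=0x18007 flags P=1 W=1 U=1 S=0
  [1] read 0x18 idx=14: raw=0x19007 flags P=1 W=1 U=1 S=0
  [2] read 0x19 idx=17: raw=0x1A007 flags P=1 W=1 U=1 S=0
  → PA=0x1A3E7  (3 entries read)
#1 VA=0x403E022E7 (r,user):
  [0] read 0x16 idx=16: raw=0x1B007 flags P=1 W=1 U=1 S=0
  [1] read 0x1B idx=31: raw=0x1D007 flags P=1 W=1 U=1 S=0
  [2] read 0x1D idx=2: raw=0x1E007 flags P=1 W=1 U=1 S=0
  → PA=0x1E2E7  (3 entries read)
#2 VA=0x81A05F60 (w,user):
  [0] read 0x16 idx=2: raw=0x22007 flags P=1 W=1 U=1 S=0
  [1] read 0x22 idx=13: raw=0x23007 flags P=1 W=1 U=1 S=0
  [2] read 0x23 idx=5: raw=0x26007 flags P=1 W=1 U=1 S=0
  → PA=0x26F60  (3 entries read)

Access #1 fault: NONE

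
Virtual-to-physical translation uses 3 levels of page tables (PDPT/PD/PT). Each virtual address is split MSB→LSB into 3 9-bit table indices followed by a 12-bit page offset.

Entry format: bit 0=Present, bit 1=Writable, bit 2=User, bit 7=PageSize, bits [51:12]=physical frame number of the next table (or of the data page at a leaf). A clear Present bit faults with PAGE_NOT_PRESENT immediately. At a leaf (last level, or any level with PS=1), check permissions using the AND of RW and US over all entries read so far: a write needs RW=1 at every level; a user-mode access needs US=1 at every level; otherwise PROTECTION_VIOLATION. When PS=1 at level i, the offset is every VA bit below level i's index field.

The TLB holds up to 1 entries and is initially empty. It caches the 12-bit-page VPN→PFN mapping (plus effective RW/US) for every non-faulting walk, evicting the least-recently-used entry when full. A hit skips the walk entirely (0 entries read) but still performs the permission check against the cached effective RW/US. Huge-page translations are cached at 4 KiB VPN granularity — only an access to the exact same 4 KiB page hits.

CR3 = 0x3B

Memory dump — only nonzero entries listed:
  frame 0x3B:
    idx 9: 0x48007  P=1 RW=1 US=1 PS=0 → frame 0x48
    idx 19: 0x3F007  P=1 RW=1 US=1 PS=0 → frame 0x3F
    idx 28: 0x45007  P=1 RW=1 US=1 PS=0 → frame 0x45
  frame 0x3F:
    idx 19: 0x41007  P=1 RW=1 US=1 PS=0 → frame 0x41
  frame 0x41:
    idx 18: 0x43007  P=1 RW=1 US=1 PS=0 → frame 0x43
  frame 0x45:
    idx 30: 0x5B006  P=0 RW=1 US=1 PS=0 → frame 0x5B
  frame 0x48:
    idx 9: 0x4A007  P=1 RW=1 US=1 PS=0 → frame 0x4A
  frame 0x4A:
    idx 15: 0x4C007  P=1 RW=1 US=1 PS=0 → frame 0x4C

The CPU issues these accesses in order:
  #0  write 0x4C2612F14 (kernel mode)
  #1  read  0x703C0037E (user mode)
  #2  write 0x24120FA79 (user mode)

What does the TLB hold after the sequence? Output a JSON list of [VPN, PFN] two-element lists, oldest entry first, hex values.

Per-access translation:
#0 VA=0x4C2612F14 (w,kernel):
  [0] read 0x3B idx=19: raw=0x3F007 flags P=1 W=1 U=1 S=0
  [1] read 0x3F idx=19: raw=0x41007 flags P=1 W=1 U=1 S=0
  [2] read 0x41 idx=18: raw=0x43007 flags P=1 W=1 U=1 S=0
  ⇒ phys 0x43F14  [3 reads]
#1 VA=0x703C0037E (r,user):
  [0] read 0x3B idx=28: raw=0x45007 flags P=1 W=1 U=1 S=0
  [1] read 0x45 idx=30: raw=0x5B006 flags P=0 W=1 U=1 S=0
  ⇒ fault: PAGE_NOT_PRESENT  — 2 lookups
#2 VA=0x24120FA79 (w,user):
  [0] read 0x3B idx=9: raw=0x48007 flags P=1 W=1 U=1 S=0
  [1] read 0x48 idx=9: raw=0x4A007 flags P=1 W=1 U=1 S=0
  [2] read 0x4A idx=15: raw=0x4C007 flags P=1 W=1 U=1 S=0
  ⇒ phys 0x4CA79  [3 reads]

TLB: [["0x24120F", "0x4C"]]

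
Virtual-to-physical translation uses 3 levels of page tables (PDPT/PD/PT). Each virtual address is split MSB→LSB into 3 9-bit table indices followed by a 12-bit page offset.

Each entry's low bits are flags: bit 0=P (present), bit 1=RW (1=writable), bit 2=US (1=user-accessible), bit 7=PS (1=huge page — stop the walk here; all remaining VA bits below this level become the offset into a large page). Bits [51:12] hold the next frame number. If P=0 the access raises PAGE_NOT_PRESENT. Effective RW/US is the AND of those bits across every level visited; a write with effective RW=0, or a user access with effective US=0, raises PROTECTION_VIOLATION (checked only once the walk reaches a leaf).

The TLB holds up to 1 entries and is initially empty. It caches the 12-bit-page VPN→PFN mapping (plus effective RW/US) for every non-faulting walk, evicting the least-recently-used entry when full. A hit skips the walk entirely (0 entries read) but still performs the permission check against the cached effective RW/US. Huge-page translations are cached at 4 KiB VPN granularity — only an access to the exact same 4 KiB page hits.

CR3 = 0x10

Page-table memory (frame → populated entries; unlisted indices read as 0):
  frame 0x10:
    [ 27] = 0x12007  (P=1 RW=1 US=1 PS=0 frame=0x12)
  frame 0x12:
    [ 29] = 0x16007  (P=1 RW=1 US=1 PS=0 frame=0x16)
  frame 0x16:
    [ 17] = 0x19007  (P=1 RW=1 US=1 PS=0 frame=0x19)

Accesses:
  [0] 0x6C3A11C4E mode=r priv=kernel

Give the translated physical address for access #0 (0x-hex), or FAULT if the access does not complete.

Per-access translation:
#0 VA=0x6C3A11C4E (r,kernel):
  L0 @0x10[27] → 0x12007  P=1,RW=1,US=1,PS=0
  L1 @0x12[29] → 0x16007  P=1,RW=1,US=1,PS=0
  L2 @0x16[17] → 0x19007  P=1,RW=1,US=1,PS=0
  → PA=0x19C4E  (3 entries read)

Access #0 PA: 0x19C4E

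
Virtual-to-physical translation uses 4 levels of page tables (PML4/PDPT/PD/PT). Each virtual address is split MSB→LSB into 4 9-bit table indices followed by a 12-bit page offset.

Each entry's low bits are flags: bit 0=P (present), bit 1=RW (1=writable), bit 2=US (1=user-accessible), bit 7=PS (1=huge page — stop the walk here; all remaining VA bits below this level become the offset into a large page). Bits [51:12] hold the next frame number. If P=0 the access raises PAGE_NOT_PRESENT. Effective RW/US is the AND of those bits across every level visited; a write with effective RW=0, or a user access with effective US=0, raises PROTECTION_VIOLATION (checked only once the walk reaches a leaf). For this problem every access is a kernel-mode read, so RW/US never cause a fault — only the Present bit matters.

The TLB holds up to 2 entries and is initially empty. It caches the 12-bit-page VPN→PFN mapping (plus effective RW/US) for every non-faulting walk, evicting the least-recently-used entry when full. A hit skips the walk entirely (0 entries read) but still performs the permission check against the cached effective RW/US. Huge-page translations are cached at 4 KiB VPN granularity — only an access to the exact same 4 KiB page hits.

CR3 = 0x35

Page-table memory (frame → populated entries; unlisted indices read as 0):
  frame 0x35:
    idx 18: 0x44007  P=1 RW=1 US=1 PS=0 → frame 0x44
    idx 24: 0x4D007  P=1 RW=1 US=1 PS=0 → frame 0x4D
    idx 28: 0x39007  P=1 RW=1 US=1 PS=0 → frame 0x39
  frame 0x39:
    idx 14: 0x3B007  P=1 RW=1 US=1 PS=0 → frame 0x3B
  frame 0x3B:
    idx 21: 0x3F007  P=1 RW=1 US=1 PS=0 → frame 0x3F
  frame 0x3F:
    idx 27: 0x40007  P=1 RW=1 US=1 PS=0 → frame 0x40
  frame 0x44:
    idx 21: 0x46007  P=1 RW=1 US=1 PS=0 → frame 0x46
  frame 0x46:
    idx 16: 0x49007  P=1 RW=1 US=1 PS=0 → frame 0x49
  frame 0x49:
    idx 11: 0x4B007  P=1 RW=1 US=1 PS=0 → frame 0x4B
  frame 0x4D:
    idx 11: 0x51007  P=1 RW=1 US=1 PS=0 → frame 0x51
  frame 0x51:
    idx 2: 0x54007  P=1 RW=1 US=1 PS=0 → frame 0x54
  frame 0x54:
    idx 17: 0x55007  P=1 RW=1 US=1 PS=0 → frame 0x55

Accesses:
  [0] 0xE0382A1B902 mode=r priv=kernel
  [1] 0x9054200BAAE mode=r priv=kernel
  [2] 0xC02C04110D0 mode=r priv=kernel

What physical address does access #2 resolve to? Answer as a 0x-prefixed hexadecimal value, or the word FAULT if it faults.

Per-access translation:
#0 VA=0xE0382A1B902 (r,kernel):
  L0 @0x35[28] → 0x39007  P=1,RW=1,US=1,PS=0
  L1 @0x39[14] → 0x3B007  P=1,RW=1,US=1,PS=0
  L2 @0x3B[21] → 0x3F007  P=1,RW=1,US=1,PS=0
  L3 @0x3F[27] → 0x40007  P=1,RW=1,US=1,PS=0
  ✓ 0x40902  — 4 lookups
#1 VA=0x9054200BAAE (r,kernel):
  L0 @0x35[18] → 0x44007  P=1,RW=1,US=1,PS=0
  L1 @0x44[21] → 0x46007  P=1,RW=1,US=1,PS=0
  L2 @0x46[16] → 0x49007  P=1,RW=1,US=1,PS=0
  L3 @0x49[11] → 0x4B007  P=1,RW=1,US=1,PS=0
  ✓ 0x4BAAE  — 4 lookups
#2 VA=0xC02C04110D0 (r,kernel):
  L0 @0x35[24] → 0x4D007  P=1,RW=1,US=1,PS=0
  L1 @0x4D[11] → 0x51007  P=1,RW=1,US=1,PS=0
  L2 @0x51[2] → 0x54007  P=1,RW=1,US=1,PS=0
  L3 @0x54[17] → 0x55007  P=1,RW=1,US=1,PS=0
  ✓ 0x550D0  — 4 lookups

Access #2 PA: 0x550D0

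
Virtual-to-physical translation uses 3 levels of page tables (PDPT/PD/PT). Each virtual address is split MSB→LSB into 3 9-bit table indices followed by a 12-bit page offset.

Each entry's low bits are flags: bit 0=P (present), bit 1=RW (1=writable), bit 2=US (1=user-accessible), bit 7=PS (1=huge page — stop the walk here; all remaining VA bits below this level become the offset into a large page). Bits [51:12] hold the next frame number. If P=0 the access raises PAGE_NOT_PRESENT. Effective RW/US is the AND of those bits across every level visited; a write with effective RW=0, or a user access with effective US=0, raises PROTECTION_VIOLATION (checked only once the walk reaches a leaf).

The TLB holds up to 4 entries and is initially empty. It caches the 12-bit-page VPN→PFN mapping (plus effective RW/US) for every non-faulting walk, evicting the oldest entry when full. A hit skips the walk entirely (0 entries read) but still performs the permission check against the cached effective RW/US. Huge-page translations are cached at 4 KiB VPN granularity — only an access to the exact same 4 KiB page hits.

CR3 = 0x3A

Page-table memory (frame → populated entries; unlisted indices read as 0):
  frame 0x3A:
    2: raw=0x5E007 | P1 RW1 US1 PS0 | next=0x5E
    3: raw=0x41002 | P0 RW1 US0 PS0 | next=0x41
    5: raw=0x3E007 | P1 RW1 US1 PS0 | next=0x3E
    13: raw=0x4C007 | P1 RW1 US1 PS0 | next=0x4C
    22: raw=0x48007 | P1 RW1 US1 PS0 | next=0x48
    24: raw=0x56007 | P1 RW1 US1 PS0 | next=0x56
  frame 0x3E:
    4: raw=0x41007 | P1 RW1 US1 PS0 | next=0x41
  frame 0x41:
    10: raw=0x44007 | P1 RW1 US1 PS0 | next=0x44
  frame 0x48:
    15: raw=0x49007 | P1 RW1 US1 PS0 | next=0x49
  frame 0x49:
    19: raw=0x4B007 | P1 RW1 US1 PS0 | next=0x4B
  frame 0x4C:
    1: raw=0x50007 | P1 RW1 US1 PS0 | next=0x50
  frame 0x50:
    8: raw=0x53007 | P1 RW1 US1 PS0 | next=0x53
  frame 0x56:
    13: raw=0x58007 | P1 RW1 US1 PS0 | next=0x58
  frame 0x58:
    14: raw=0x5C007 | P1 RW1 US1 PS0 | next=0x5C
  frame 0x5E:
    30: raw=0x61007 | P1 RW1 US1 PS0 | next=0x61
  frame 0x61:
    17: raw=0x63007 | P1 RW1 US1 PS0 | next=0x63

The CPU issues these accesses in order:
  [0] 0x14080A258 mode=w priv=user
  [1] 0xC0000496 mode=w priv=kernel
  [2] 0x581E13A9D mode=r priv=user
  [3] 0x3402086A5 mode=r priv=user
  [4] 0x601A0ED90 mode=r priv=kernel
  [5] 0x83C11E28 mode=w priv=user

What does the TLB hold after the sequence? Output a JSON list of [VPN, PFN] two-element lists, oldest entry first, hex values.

Trace:
#0 VA=0x14080A258 (w,user):
  [0] read 0x3A idx=5: raw=0x3E007 flags P=1 W=1 U=1 S=0
  [1] read 0x3E idx=4: raw=0x41007 flags P=1 W=1 U=1 S=0
  [2] read 0x41 idx=10: raw=0x44007 flags P=1 W=1 U=1 S=0
  ⇒ phys 0x44258  [3 reads]
#1 VA=0xC0000496 (w,kernel):
  [0] read 0x3A idx=3: raw=0x41002 flags P=0 W=1 U=0 S=0
  ✗ PAGE_NOT_PRESENT  [1 reads]
#2 VA=0x581E13A9D (r,user):
  [0] read 0x3A idx=22: raw=0x48007 flags P=1 W=1 U=1 S=0
  [1] read 0x48 idx=15: raw=0x49007 flags P=1 W=1 U=1 S=0
  [2] read 0x49 idx=19: raw=0x4B007 flags P=1 W=1 U=1 S=0
  ⇒ phys 0x4BA9D  [3 reads]
#3 VA=0x3402086A5 (r,user):
  [0] read 0x3A idx=13: raw=0x4C007 flags P=1 W=1 U=1 S=0
  [1] read 0x4C idx=1: raw=0x50007 flags P=1 W=1 U=1 S=0
  [2] read 0x50 idx=8: raw=0x53007 flags P=1 W=1 U=1 S=0
  ⇒ phys 0x536A5  [3 reads]
#4 VA=0x601A0ED90 (r,kernel):
  [0] read 0x3A idx=24: raw=0x56007 flags P=1 W=1 U=1 S=0
  [1] read 0x56 idx=13: raw=0x58007 flags P=1 W=1 U=1 S=0
  [2] read 0x58 idx=14: raw=0x5C007 flags P=1 W=1 U=1 S=0
  ⇒ phys 0x5CD90  [3 reads]
#5 VA=0x83C11E28 (w,user):
  [0] read 0x3A idx=2: raw=0x5E007 flags P=1 W=1 U=1 S=0
  [1] read 0x5E idx=30: raw=0x61007 flags P=1 W=1 U=1 S=0
  [2] read 0x61 idx=17: raw=0x63007 flags P=1 W=1 U=1 S=0
  ⇒ phys 0x63E28  [3 reads]

TLB: [["0x581E13", "0x4B"], ["0x340208", "0x53"], ["0x601A0E", "0x5C"], ["0x83C11", "0x63"]]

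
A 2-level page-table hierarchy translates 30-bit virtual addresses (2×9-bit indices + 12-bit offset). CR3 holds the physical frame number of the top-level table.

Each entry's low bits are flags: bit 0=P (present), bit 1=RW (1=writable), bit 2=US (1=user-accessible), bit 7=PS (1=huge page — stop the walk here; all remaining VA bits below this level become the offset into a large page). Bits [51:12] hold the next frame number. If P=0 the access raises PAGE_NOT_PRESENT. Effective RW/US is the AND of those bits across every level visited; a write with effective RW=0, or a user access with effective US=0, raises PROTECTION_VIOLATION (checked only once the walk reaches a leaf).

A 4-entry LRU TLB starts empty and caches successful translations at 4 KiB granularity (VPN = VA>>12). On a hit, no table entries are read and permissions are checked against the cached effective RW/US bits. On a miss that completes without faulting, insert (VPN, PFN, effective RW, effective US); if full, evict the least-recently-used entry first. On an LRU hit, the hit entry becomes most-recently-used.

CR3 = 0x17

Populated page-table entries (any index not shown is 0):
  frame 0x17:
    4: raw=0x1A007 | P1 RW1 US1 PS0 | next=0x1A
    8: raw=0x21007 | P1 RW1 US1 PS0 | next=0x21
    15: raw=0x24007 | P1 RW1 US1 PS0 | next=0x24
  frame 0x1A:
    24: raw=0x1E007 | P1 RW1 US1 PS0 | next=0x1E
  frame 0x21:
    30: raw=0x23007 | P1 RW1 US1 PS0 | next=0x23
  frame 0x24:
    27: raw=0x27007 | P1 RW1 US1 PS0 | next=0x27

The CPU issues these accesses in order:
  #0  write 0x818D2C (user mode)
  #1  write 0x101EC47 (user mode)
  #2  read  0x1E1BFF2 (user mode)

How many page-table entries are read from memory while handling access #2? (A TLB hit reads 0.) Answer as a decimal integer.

Walk each access:
#0 VA=0x818D2C (w,user):
  lvl0: tbl 0x17, slot 4 ⇒ 0x1A007 (P1/RW1/US1/PS0)
  lvl1: tbl 0x1A, slot 24 ⇒ 0x1E007 (P1/RW1/US1/PS0)
  ⇒ phys 0x1ED2C  [2 reads]
#1 VA=0x101EC47 (w,user):
  lvl0: tbl 0x17, slot 8 ⇒ 0x21007 (P1/RW1/US1/PS0)
  lvl1: tbl 0x21, slot 30 ⇒ 0x23007 (P1/RW1/US1/PS0)
  ⇒ phys 0x23C47  [2 reads]
#2 VA=0x1E1BFF2 (r,user):
  lvl0: tbl 0x17, slot 15 ⇒ 0x24007 (P1/RW1/US1/PS0)
  lvl1: tbl 0x24, slot 27 ⇒ 0x27007 (P1/RW1/US1/PS0)
  ⇒ phys 0x27FF2  [2 reads]

Entries read for #2: 2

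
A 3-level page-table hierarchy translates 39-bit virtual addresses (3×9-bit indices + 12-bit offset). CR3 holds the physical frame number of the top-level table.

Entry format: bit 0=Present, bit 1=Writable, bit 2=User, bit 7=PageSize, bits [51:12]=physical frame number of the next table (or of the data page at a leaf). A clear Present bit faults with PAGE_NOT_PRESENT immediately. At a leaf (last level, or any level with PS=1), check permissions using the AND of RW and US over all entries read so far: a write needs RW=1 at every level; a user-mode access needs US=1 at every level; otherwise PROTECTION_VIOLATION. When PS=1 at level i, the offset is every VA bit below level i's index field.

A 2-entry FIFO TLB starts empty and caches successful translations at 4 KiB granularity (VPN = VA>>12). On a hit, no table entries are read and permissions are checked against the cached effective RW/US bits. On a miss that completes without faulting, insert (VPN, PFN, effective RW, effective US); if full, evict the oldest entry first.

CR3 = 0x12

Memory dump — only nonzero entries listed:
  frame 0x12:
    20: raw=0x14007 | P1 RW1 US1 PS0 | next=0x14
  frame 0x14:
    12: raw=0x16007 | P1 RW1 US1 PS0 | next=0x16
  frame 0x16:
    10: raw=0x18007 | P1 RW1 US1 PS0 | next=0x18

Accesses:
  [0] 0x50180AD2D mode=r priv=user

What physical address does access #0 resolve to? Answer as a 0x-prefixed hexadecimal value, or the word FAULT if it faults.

Walk each access:
#0 VA=0x50180AD2D (r,user):
  L0 @0x12[20] → 0x14007  P=1,RW=1,US=1,PS=0
  L1 @0x14[12] → 0x16007  P=1,RW=1,US=1,PS=0
  L2 @0x16[10] → 0x18007  P=1,RW=1,US=1,PS=0
  ⇒ phys 0x18D2D  [3 reads]

Access #0 PA: 0x18D2D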